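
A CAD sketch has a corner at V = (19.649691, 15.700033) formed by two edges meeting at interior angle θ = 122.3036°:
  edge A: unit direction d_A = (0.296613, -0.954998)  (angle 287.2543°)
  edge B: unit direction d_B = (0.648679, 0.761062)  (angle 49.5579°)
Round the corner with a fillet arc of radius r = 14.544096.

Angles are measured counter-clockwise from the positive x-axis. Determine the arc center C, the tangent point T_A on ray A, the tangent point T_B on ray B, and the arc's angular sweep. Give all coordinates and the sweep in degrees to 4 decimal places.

bisector direction at 348.4061° = (0.979597,-0.200974)
center distance |VC| = r/sin(θ/2) = 14.544096/sin(61.1518°) = 16.604724
C = V + |VC|·bis = (35.9156,12.3629)
T_A = V + ((C−V)·d_A)·d_A = V + 8.0116·d_A = (22.0260,8.0489)
T_B = V + ((C−V)·d_B)·d_B = V + 8.0116·d_B = (24.8467,21.7974)
sweep = 180° − θ = 57.6964°

center=(35.9156,12.3629) T_A=(22.0260,8.0489) T_B=(24.8467,21.7974) sweep=57.6964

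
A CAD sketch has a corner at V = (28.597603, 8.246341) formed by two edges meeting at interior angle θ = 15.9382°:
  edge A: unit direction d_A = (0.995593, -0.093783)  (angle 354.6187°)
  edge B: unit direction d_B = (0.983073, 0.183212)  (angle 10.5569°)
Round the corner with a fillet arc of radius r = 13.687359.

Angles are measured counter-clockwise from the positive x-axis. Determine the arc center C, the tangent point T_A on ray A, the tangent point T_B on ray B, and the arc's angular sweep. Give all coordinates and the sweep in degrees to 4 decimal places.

bisector direction at 2.5878° = (0.998980,0.045150)
center distance |VC| = r/sin(θ/2) = 13.687359/sin(7.9691°) = 98.726598
C = V + |VC|·bis = (127.2235,12.7039)
T_A = V + ((C−V)·d_A)·d_A = V + 97.7732·d_A = (125.9399,-0.9232)
T_B = V + ((C−V)·d_B)·d_B = V + 97.7732·d_B = (124.7158,26.1596)
sweep = 180° − θ = 164.0618°

center=(127.2235,12.7039) T_A=(125.9399,-0.9232) T_B=(124.7158,26.1596) sweep=164.0618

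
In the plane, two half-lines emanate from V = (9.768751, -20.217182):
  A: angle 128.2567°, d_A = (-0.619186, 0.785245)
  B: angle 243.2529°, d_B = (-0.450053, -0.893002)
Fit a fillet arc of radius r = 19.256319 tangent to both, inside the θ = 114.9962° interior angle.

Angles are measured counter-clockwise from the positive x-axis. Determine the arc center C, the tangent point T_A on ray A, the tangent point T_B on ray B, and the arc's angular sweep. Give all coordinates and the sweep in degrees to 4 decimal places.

center=(-12.9487,-22.5066) T_A=(2.1723,-10.5834) T_B=(4.2473,-31.1730) sweep=65.0038

bisector direction at 185.7548° = (-0.994960,-0.100271)
center distance |VC| = r/sin(θ/2) = 19.256319/sin(57.4981°) = 22.832489
C = V + |VC|·bis = (-12.9487,-22.5066)
T_A = V + ((C−V)·d_A)·d_A = V + 12.2685·d_A = (2.1723,-10.5834)
T_B = V + ((C−V)·d_B)·d_B = V + 12.2685·d_B = (4.2473,-31.1730)
sweep = 180° − θ = 65.0038°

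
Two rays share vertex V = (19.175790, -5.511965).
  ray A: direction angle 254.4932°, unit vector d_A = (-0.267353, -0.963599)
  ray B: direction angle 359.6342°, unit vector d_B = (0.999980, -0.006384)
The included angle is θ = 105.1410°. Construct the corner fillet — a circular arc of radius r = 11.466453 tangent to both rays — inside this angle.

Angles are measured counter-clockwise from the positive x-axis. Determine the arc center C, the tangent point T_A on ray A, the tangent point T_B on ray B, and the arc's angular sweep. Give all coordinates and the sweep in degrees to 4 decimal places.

bisector direction at 307.0637° = (0.602703,-0.797966)
center distance |VC| = r/sin(θ/2) = 11.466453/sin(52.5705°) = 14.439525
C = V + |VC|·bis = (27.8785,-17.0342)
T_A = V + ((C−V)·d_A)·d_A = V + 8.7761·d_A = (16.8295,-13.9686)
T_B = V + ((C−V)·d_B)·d_B = V + 8.7761·d_B = (27.9517,-5.5680)
sweep = 180° − θ = 74.8590°

center=(27.8785,-17.0342) T_A=(16.8295,-13.9686) T_B=(27.9517,-5.5680) sweep=74.8590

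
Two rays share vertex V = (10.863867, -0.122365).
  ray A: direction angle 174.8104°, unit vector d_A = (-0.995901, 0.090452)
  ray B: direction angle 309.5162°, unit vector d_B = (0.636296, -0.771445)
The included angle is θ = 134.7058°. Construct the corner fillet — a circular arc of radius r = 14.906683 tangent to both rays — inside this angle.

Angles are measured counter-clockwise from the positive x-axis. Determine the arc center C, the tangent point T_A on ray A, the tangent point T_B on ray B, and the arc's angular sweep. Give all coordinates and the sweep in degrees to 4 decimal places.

bisector direction at 242.1633° = (-0.466953,-0.884282)
center distance |VC| = r/sin(θ/2) = 14.906683/sin(67.3529°) = 16.152107
C = V + |VC|·bis = (3.3216,-14.4054)
T_A = V + ((C−V)·d_A)·d_A = V + 6.2194·d_A = (4.6699,0.4402)
T_B = V + ((C−V)·d_B)·d_B = V + 6.2194·d_B = (14.8213,-4.9203)
sweep = 180° − θ = 45.2942°

center=(3.3216,-14.4054) T_A=(4.6699,0.4402) T_B=(14.8213,-4.9203) sweep=45.2942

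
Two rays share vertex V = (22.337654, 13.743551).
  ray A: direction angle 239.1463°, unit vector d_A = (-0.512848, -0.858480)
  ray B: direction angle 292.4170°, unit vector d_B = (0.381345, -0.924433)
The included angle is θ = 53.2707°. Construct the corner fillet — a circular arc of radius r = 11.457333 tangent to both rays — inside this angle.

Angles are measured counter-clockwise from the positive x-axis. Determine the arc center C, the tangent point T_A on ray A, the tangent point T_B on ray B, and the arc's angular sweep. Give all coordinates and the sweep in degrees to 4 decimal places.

bisector direction at 265.7817° = (-0.073558,-0.997291)
center distance |VC| = r/sin(θ/2) = 11.457333/sin(26.6353°) = 25.556681
C = V + |VC|·bis = (20.4578,-11.7439)
T_A = V + ((C−V)·d_A)·d_A = V + 22.8446·d_A = (10.6219,-5.8680)
T_B = V + ((C−V)·d_B)·d_B = V + 22.8446·d_B = (31.0493,-7.3747)
sweep = 180° − θ = 126.7293°

center=(20.4578,-11.7439) T_A=(10.6219,-5.8680) T_B=(31.0493,-7.3747) sweep=126.7293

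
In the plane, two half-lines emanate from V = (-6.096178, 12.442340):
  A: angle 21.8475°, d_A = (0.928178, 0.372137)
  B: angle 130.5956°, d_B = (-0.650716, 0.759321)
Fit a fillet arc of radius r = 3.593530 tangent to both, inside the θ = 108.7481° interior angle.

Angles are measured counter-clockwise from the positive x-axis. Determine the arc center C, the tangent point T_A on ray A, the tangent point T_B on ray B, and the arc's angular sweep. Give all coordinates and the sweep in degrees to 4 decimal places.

bisector direction at 76.2216° = (0.238168,0.971224)
center distance |VC| = r/sin(θ/2) = 3.593530/sin(54.3740°) = 4.420972
C = V + |VC|·bis = (-5.0432,16.7361)
T_A = V + ((C−V)·d_A)·d_A = V + 2.5752·d_A = (-3.7060,13.4007)
T_B = V + ((C−V)·d_B)·d_B = V + 2.5752·d_B = (-7.7719,14.3977)
sweep = 180° − θ = 71.2519°

center=(-5.0432,16.7361) T_A=(-3.7060,13.4007) T_B=(-7.7719,14.3977) sweep=71.2519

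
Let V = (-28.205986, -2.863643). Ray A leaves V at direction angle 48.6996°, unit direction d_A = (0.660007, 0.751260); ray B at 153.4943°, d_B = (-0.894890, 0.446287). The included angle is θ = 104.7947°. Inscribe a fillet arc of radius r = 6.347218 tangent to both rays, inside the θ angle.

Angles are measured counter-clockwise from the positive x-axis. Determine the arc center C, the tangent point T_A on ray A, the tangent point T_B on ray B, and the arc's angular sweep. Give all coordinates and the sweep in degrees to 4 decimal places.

center=(-29.7480,4.9981) T_A=(-24.9796,0.8089) T_B=(-32.5806,-0.6820) sweep=75.2053

bisector direction at 101.0969° = (-0.192470,0.981303)
center distance |VC| = r/sin(θ/2) = 6.347218/sin(52.3974°) = 8.011520
C = V + |VC|·bis = (-29.7480,4.9981)
T_A = V + ((C−V)·d_A)·d_A = V + 4.8885·d_A = (-24.9796,0.8089)
T_B = V + ((C−V)·d_B)·d_B = V + 4.8885·d_B = (-32.5806,-0.6820)
sweep = 180° − θ = 75.2053°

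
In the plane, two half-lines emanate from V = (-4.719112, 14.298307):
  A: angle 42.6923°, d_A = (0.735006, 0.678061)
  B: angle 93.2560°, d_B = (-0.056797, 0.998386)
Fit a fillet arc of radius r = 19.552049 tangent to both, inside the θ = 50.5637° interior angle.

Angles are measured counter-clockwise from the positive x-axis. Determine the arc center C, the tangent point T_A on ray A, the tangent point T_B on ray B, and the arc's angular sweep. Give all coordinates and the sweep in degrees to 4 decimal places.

bisector direction at 67.9741° = (0.375025,0.927015)
center distance |VC| = r/sin(θ/2) = 19.552049/sin(25.2818°) = 45.781681
C = V + |VC|·bis = (12.4502,56.7386)
T_A = V + ((C−V)·d_A)·d_A = V + 41.3966·d_A = (25.7076,42.3677)
T_B = V + ((C−V)·d_B)·d_B = V + 41.3966·d_B = (-7.0703,55.6281)
sweep = 180° − θ = 129.4363°

center=(12.4502,56.7386) T_A=(25.7076,42.3677) T_B=(-7.0703,55.6281) sweep=129.4363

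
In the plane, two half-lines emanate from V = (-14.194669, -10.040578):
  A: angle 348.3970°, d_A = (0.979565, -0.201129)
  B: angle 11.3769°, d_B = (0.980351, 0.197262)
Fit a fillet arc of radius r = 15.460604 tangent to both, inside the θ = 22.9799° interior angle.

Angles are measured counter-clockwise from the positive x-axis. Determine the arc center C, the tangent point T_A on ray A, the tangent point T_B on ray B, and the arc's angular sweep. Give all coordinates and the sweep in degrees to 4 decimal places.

center=(63.4202,-10.1937) T_A=(60.3106,-25.3384) T_B=(60.3704,4.9631) sweep=157.0201

bisector direction at 359.8870° = (0.999998,-0.001973)
center distance |VC| = r/sin(θ/2) = 15.460604/sin(11.4900°) = 77.615014
C = V + |VC|·bis = (63.4202,-10.1937)
T_A = V + ((C−V)·d_A)·d_A = V + 76.0596·d_A = (60.3106,-25.3384)
T_B = V + ((C−V)·d_B)·d_B = V + 76.0596·d_B = (60.3704,4.9631)
sweep = 180° − θ = 157.0201°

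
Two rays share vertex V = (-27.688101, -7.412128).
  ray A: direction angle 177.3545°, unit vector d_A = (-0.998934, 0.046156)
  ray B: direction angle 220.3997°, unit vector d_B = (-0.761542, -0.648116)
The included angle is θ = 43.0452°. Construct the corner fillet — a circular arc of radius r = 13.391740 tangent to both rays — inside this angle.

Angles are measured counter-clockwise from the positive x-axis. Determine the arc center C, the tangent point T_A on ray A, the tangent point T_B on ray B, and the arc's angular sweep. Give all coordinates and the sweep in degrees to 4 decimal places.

center=(-62.2276,-19.2222) T_A=(-61.6095,-5.8448) T_B=(-53.5482,-29.4206) sweep=136.9548

bisector direction at 198.8771° = (-0.946215,-0.323539)
center distance |VC| = r/sin(θ/2) = 13.391740/sin(21.5226°) = 36.502864
C = V + |VC|·bis = (-62.2276,-19.2222)
T_A = V + ((C−V)·d_A)·d_A = V + 33.9576·d_A = (-61.6095,-5.8448)
T_B = V + ((C−V)·d_B)·d_B = V + 33.9576·d_B = (-53.5482,-29.4206)
sweep = 180° − θ = 136.9548°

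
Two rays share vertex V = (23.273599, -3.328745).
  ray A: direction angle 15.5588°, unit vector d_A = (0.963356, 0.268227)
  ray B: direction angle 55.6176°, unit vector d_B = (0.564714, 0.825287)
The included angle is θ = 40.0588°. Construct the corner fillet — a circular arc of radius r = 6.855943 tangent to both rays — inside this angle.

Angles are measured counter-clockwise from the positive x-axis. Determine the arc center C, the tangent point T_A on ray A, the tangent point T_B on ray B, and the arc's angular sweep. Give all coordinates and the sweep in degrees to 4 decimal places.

center=(39.5520,8.3204) T_A=(41.3910,1.7157) T_B=(33.8939,12.1920) sweep=139.9412

bisector direction at 35.5882° = (0.813221,0.581956)
center distance |VC| = r/sin(θ/2) = 6.855943/sin(20.0294°) = 20.017219
C = V + |VC|·bis = (39.5520,8.3204)
T_A = V + ((C−V)·d_A)·d_A = V + 18.8065·d_A = (41.3910,1.7157)
T_B = V + ((C−V)·d_B)·d_B = V + 18.8065·d_B = (33.8939,12.1920)
sweep = 180° − θ = 139.9412°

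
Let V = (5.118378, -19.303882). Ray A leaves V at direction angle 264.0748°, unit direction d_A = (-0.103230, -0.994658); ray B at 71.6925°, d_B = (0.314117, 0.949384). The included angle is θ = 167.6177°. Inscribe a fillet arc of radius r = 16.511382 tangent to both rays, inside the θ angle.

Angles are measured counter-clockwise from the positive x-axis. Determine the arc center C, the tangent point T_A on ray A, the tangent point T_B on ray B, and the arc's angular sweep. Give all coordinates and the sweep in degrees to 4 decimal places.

bisector direction at 347.8837° = (0.977723,-0.209898)
center distance |VC| = r/sin(θ/2) = 16.511382/sin(83.8089°) = 16.608247
C = V + |VC|·bis = (21.3566,-22.7899)
T_A = V + ((C−V)·d_A)·d_A = V + 1.7911·d_A = (4.9335,-21.0854)
T_B = V + ((C−V)·d_B)·d_B = V + 1.7911·d_B = (5.6810,-17.6034)
sweep = 180° − θ = 12.3823°

center=(21.3566,-22.7899) T_A=(4.9335,-21.0854) T_B=(5.6810,-17.6034) sweep=12.3823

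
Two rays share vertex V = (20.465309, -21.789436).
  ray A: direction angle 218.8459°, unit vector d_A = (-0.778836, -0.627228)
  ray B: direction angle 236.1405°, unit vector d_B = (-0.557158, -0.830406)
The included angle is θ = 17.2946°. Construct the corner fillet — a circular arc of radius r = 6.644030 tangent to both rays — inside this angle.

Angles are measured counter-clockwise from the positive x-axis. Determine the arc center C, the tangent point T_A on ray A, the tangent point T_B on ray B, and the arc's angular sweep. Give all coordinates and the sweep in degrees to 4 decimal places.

center=(-9.3929,-54.3662) T_A=(-13.5602,-49.1915) T_B=(-3.8756,-58.0679) sweep=162.7054

bisector direction at 227.4932° = (-0.675678,-0.737197)
center distance |VC| = r/sin(θ/2) = 6.644030/sin(8.6473°) = 44.189966
C = V + |VC|·bis = (-9.3929,-54.3662)
T_A = V + ((C−V)·d_A)·d_A = V + 43.6876·d_A = (-13.5602,-49.1915)
T_B = V + ((C−V)·d_B)·d_B = V + 43.6876·d_B = (-3.8756,-58.0679)
sweep = 180° − θ = 162.7054°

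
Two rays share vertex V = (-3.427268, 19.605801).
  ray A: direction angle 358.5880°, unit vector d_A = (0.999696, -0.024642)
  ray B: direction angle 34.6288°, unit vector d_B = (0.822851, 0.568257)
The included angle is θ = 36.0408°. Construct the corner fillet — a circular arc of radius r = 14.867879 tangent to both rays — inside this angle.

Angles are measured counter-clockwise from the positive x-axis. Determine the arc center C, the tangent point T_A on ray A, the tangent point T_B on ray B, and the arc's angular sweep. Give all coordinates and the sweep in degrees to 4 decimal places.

center=(42.6285,33.3430) T_A=(42.2621,18.4796) T_B=(34.1797,45.5770) sweep=143.9592

bisector direction at 16.6084° = (0.958281,0.285829)
center distance |VC| = r/sin(θ/2) = 14.867879/sin(18.0204°) = 48.060805
C = V + |VC|·bis = (42.6285,33.3430)
T_A = V + ((C−V)·d_A)·d_A = V + 45.7033·d_A = (42.2621,18.4796)
T_B = V + ((C−V)·d_B)·d_B = V + 45.7033·d_B = (34.1797,45.5770)
sweep = 180° − θ = 143.9592°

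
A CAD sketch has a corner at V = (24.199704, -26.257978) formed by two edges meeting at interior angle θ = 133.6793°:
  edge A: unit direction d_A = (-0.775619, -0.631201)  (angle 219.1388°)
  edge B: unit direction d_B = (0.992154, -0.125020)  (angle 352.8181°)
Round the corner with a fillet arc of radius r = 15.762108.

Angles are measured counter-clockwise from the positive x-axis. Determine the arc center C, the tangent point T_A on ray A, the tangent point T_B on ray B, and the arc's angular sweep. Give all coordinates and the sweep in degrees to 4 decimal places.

center=(28.9190,-42.7394) T_A=(18.9699,-30.5140) T_B=(30.8895,-27.1010) sweep=46.3207

bisector direction at 285.9785° = (0.275276,-0.961365)
center distance |VC| = r/sin(θ/2) = 15.762108/sin(66.8397°) = 17.143763
C = V + |VC|·bis = (28.9190,-42.7394)
T_A = V + ((C−V)·d_A)·d_A = V + 6.7427·d_A = (18.9699,-30.5140)
T_B = V + ((C−V)·d_B)·d_B = V + 6.7427·d_B = (30.8895,-27.1010)
sweep = 180° − θ = 46.3207°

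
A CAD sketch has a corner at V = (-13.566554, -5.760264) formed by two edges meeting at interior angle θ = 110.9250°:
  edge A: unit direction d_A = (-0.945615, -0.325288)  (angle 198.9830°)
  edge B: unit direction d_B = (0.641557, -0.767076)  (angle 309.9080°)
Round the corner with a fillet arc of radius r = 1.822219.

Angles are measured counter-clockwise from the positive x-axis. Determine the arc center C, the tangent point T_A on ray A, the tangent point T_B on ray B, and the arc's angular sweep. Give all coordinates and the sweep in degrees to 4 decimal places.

center=(-14.1597,-7.8913) T_A=(-14.7525,-6.1682) T_B=(-12.7620,-6.7223) sweep=69.0750

bisector direction at 254.4455° = (-0.268155,-0.963376)
center distance |VC| = r/sin(θ/2) = 1.822219/sin(55.4625°) = 2.212088
C = V + |VC|·bis = (-14.1597,-7.8913)
T_A = V + ((C−V)·d_A)·d_A = V + 1.2541·d_A = (-14.7525,-6.1682)
T_B = V + ((C−V)·d_B)·d_B = V + 1.2541·d_B = (-12.7620,-6.7223)
sweep = 180° − θ = 69.0750°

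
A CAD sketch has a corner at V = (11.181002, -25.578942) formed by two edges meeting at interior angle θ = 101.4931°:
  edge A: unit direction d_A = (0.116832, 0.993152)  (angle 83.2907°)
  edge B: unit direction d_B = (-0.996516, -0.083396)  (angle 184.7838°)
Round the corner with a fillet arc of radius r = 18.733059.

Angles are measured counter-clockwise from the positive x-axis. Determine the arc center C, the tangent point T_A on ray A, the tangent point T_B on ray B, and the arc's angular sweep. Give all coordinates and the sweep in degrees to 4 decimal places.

bisector direction at 134.0373° = (-0.695126,0.718888)
center distance |VC| = r/sin(θ/2) = 18.733059/sin(50.7465°) = 24.191837
C = V + |VC|·bis = (-5.6354,-8.1877)
T_A = V + ((C−V)·d_A)·d_A = V + 15.3074·d_A = (12.9694,-10.3763)
T_B = V + ((C−V)·d_B)·d_B = V + 15.3074·d_B = (-4.0731,-26.8555)
sweep = 180° − θ = 78.5069°

center=(-5.6354,-8.1877) T_A=(12.9694,-10.3763) T_B=(-4.0731,-26.8555) sweep=78.5069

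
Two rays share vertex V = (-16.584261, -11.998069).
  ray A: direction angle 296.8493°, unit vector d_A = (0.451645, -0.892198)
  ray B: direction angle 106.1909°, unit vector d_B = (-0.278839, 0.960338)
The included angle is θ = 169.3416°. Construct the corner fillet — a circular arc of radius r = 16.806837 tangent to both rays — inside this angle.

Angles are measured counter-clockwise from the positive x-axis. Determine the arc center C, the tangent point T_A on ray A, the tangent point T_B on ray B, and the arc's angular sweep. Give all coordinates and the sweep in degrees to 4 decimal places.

center=(-0.8812,-5.8061) T_A=(-15.8762,-13.3968) T_B=(-17.0214,-10.4925) sweep=10.6584

bisector direction at 21.5201° = (0.930289,0.366828)
center distance |VC| = r/sin(θ/2) = 16.806837/sin(84.6708°) = 16.879800
C = V + |VC|·bis = (-0.8812,-5.8061)
T_A = V + ((C−V)·d_A)·d_A = V + 1.5678·d_A = (-15.8762,-13.3968)
T_B = V + ((C−V)·d_B)·d_B = V + 1.5678·d_B = (-17.0214,-10.4925)
sweep = 180° − θ = 10.6584°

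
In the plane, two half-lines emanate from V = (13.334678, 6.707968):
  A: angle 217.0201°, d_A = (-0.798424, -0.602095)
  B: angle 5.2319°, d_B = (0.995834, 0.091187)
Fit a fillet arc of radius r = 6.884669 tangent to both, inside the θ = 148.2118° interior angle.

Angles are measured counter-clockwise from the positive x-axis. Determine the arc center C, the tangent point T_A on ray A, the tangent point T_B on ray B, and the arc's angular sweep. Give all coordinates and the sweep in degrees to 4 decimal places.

bisector direction at 291.1260° = (0.360420,-0.932790)
center distance |VC| = r/sin(θ/2) = 6.884669/sin(74.1059°) = 7.158336
C = V + |VC|·bis = (15.9147,0.0307)
T_A = V + ((C−V)·d_A)·d_A = V + 1.9604·d_A = (11.7695,5.5276)
T_B = V + ((C−V)·d_B)·d_B = V + 1.9604·d_B = (15.2869,6.8867)
sweep = 180° − θ = 31.7882°

center=(15.9147,0.0307) T_A=(11.7695,5.5276) T_B=(15.2869,6.8867) sweep=31.7882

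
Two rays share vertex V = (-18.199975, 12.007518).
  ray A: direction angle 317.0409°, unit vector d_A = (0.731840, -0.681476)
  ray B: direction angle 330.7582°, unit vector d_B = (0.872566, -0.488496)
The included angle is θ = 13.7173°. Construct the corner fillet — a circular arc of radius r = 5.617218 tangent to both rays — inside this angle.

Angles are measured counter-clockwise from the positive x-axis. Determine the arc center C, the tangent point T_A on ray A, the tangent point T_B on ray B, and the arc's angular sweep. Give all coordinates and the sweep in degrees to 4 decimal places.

bisector direction at 323.8996° = (0.807985,-0.589203)
center distance |VC| = r/sin(θ/2) = 5.617218/sin(6.8586°) = 47.037364
C = V + |VC|·bis = (19.8055,-15.7070)
T_A = V + ((C−V)·d_A)·d_A = V + 46.7008·d_A = (15.9775,-19.8179)
T_B = V + ((C−V)·d_B)·d_B = V + 46.7008·d_B = (22.5495,-10.8056)
sweep = 180° − θ = 166.2827°

center=(19.8055,-15.7070) T_A=(15.9775,-19.8179) T_B=(22.5495,-10.8056) sweep=166.2827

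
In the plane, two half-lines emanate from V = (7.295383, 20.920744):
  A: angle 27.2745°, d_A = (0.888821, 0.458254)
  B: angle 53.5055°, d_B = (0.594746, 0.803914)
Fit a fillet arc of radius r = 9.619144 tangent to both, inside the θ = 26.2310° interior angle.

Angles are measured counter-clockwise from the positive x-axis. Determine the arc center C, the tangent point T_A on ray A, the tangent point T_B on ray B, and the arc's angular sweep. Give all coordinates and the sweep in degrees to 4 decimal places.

bisector direction at 40.3900° = (0.761651,0.647987)
center distance |VC| = r/sin(θ/2) = 9.619144/sin(13.1155°) = 42.390997
C = V + |VC|·bis = (39.5825,48.3896)
T_A = V + ((C−V)·d_A)·d_A = V + 41.2852·d_A = (43.9906,39.8399)
T_B = V + ((C−V)·d_B)·d_B = V + 41.2852·d_B = (31.8496,54.1105)
sweep = 180° − θ = 153.7690°

center=(39.5825,48.3896) T_A=(43.9906,39.8399) T_B=(31.8496,54.1105) sweep=153.7690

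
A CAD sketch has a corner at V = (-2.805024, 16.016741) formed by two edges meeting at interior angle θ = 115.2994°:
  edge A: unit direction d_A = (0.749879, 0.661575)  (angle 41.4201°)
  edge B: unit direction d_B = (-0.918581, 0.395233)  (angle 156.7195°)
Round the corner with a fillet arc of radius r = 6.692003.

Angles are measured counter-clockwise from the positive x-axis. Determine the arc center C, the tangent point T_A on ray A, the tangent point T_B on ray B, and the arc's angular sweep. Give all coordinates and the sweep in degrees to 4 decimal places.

bisector direction at 99.0698° = (-0.157638,0.987497)
center distance |VC| = r/sin(θ/2) = 6.692003/sin(57.6497°) = 7.921476
C = V + |VC|·bis = (-4.0537,23.8392)
T_A = V + ((C−V)·d_A)·d_A = V + 4.2387·d_A = (0.3735,18.8210)
T_B = V + ((C−V)·d_B)·d_B = V + 4.2387·d_B = (-6.6986,17.6920)
sweep = 180° − θ = 64.7006°

center=(-4.0537,23.8392) T_A=(0.3735,18.8210) T_B=(-6.6986,17.6920) sweep=64.7006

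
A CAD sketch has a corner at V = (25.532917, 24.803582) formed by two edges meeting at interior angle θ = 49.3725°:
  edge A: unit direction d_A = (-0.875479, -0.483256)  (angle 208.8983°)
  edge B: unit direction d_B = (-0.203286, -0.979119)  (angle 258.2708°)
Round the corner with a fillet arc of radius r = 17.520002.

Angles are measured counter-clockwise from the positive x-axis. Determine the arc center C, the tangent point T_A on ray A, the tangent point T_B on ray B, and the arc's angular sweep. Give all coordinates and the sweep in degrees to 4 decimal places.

center=(0.6304,-8.9543) T_A=(-7.8362,6.3841) T_B=(17.7846,-12.5159) sweep=130.6275

bisector direction at 233.5846° = (-0.593636,-0.804734)
center distance |VC| = r/sin(θ/2) = 17.520002/sin(24.6863°) = 41.949102
C = V + |VC|·bis = (0.6304,-8.9543)
T_A = V + ((C−V)·d_A)·d_A = V + 38.1153·d_A = (-7.8362,6.3841)
T_B = V + ((C−V)·d_B)·d_B = V + 38.1153·d_B = (17.7846,-12.5159)
sweep = 180° − θ = 130.6275°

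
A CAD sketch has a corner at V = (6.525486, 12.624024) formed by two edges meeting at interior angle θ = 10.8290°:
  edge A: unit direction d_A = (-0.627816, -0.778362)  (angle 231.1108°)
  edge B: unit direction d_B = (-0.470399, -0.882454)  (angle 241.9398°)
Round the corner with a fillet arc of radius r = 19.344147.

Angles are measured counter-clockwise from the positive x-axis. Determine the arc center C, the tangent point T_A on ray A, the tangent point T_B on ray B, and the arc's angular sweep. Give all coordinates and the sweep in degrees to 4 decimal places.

center=(-106.5478,-158.3751) T_A=(-121.6046,-146.2305) T_B=(-89.4775,-167.4746) sweep=169.1710

bisector direction at 236.5253° = (-0.551569,-0.834129)
center distance |VC| = r/sin(θ/2) = 19.344147/sin(5.4145°) = 205.003113
C = V + |VC|·bis = (-106.5478,-158.3751)
T_A = V + ((C−V)·d_A)·d_A = V + 204.0884·d_A = (-121.6046,-146.2305)
T_B = V + ((C−V)·d_B)·d_B = V + 204.0884·d_B = (-89.4775,-167.4746)
sweep = 180° − θ = 169.1710°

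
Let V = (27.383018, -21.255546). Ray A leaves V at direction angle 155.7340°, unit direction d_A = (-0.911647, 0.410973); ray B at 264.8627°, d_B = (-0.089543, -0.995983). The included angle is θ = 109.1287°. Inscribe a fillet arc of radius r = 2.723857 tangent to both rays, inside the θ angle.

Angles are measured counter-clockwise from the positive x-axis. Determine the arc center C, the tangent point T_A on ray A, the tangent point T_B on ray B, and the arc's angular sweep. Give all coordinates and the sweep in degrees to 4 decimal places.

bisector direction at 210.2983° = (-0.863410,-0.504503)
center distance |VC| = r/sin(θ/2) = 2.723857/sin(54.5643°) = 3.343111
C = V + |VC|·bis = (24.4965,-22.9422)
T_A = V + ((C−V)·d_A)·d_A = V + 1.9383·d_A = (25.6160,-20.4590)
T_B = V + ((C−V)·d_B)·d_B = V + 1.9383·d_B = (27.2095,-23.1861)
sweep = 180° − θ = 70.8713°

center=(24.4965,-22.9422) T_A=(25.6160,-20.4590) T_B=(27.2095,-23.1861) sweep=70.8713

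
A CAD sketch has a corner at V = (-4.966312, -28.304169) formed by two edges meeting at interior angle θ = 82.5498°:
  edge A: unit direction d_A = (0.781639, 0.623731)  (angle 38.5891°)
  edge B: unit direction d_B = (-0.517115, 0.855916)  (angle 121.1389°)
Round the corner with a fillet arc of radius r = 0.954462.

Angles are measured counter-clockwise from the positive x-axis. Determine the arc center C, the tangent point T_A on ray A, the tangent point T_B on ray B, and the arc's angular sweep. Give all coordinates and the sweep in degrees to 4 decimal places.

center=(-4.7117,-26.8799) T_A=(-4.1164,-27.6259) T_B=(-5.5286,-27.3734) sweep=97.4502

bisector direction at 79.8640° = (0.175985,0.984393)
center distance |VC| = r/sin(θ/2) = 0.954462/sin(41.2749°) = 1.446873
C = V + |VC|·bis = (-4.7117,-26.8799)
T_A = V + ((C−V)·d_A)·d_A = V + 1.0874·d_A = (-4.1164,-27.6259)
T_B = V + ((C−V)·d_B)·d_B = V + 1.0874·d_B = (-5.5286,-27.3734)
sweep = 180° − θ = 97.4502°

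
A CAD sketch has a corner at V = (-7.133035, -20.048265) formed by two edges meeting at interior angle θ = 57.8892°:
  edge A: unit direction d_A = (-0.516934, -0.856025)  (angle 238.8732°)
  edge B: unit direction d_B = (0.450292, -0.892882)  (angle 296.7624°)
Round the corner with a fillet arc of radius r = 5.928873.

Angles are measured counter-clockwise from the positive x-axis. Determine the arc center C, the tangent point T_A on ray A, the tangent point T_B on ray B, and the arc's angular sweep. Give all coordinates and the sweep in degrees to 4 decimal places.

bisector direction at 267.8178° = (-0.038077,-0.999275)
center distance |VC| = r/sin(θ/2) = 5.928873/sin(28.9446°) = 12.250656
C = V + |VC|·bis = (-7.5995,-32.2900)
T_A = V + ((C−V)·d_A)·d_A = V + 10.7204·d_A = (-12.6748,-29.2252)
T_B = V + ((C−V)·d_B)·d_B = V + 10.7204·d_B = (-2.3057,-29.6203)
sweep = 180° − θ = 122.1108°

center=(-7.5995,-32.2900) T_A=(-12.6748,-29.2252) T_B=(-2.3057,-29.6203) sweep=122.1108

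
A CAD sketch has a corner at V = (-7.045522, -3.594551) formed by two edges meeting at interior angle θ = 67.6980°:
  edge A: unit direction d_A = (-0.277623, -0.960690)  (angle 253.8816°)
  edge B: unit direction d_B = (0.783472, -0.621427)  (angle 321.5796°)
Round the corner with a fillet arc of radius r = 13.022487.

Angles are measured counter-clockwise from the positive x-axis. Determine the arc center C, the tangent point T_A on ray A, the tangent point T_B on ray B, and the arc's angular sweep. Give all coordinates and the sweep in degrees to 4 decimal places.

bisector direction at 287.7306° = (0.304542,-0.952499)
center distance |VC| = r/sin(θ/2) = 13.022487/sin(33.8490°) = 23.379434
C = V + |VC|·bis = (0.0745,-25.8634)
T_A = V + ((C−V)·d_A)·d_A = V + 19.4168·d_A = (-12.4361,-22.2481)
T_B = V + ((C−V)·d_B)·d_B = V + 19.4168·d_B = (8.1670,-15.6607)
sweep = 180° − θ = 112.3020°

center=(0.0745,-25.8634) T_A=(-12.4361,-22.2481) T_B=(8.1670,-15.6607) sweep=112.3020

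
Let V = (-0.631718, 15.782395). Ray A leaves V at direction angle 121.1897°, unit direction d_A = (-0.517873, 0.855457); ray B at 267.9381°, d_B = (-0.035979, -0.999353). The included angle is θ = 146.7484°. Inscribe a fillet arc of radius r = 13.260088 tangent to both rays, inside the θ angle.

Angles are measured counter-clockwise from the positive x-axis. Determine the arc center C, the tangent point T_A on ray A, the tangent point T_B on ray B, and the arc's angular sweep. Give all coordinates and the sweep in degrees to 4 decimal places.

center=(-14.0257,12.3025) T_A=(-2.6822,19.1696) T_B=(-0.7742,11.8255) sweep=33.2516

bisector direction at 194.5639° = (-0.967868,-0.251460)
center distance |VC| = r/sin(θ/2) = 13.260088/sin(73.3742°) = 13.838628
C = V + |VC|·bis = (-14.0257,12.3025)
T_A = V + ((C−V)·d_A)·d_A = V + 3.9595·d_A = (-2.6822,19.1696)
T_B = V + ((C−V)·d_B)·d_B = V + 3.9595·d_B = (-0.7742,11.8255)
sweep = 180° − θ = 33.2516°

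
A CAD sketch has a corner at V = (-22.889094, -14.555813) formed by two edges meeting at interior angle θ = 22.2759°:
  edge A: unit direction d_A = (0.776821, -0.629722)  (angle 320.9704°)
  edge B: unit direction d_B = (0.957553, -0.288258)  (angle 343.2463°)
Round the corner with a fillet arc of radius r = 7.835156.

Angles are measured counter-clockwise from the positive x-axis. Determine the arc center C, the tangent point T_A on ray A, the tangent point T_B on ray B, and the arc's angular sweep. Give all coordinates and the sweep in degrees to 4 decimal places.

center=(12.9597,-33.5301) T_A=(8.0257,-39.6166) T_B=(15.2182,-26.0275) sweep=157.7241

bisector direction at 332.1083° = (0.883834,-0.467801)
center distance |VC| = r/sin(θ/2) = 7.835156/sin(11.1380°) = 40.560540
C = V + |VC|·bis = (12.9597,-33.5301)
T_A = V + ((C−V)·d_A)·d_A = V + 39.7966·d_A = (8.0257,-39.6166)
T_B = V + ((C−V)·d_B)·d_B = V + 39.7966·d_B = (15.2182,-26.0275)
sweep = 180° − θ = 157.7241°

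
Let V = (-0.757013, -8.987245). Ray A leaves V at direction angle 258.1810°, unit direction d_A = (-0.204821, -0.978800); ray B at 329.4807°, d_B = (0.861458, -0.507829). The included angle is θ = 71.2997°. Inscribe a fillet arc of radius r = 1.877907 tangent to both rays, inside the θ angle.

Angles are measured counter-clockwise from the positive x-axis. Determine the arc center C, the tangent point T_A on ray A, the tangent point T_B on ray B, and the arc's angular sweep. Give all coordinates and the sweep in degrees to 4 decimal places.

center=(0.5448,-11.9346) T_A=(-1.2933,-11.5500) T_B=(1.4985,-10.3169) sweep=108.7003

bisector direction at 293.8308° = (0.404038,-0.914742)
center distance |VC| = r/sin(θ/2) = 1.877907/sin(35.6499°) = 3.222048
C = V + |VC|·bis = (0.5448,-11.9346)
T_A = V + ((C−V)·d_A)·d_A = V + 2.6182·d_A = (-1.2933,-11.5500)
T_B = V + ((C−V)·d_B)·d_B = V + 2.6182·d_B = (1.4985,-10.3169)
sweep = 180° − θ = 108.7003°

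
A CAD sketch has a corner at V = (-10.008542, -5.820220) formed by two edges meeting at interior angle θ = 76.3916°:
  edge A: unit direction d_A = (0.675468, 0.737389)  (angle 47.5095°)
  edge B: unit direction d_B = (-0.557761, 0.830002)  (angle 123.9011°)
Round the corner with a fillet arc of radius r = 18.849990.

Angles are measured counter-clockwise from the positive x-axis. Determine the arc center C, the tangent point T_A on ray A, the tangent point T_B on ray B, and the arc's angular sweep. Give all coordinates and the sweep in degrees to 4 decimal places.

bisector direction at 85.7053° = (0.074886,0.997192)
center distance |VC| = r/sin(θ/2) = 18.849990/sin(38.1958°) = 30.484299
C = V + |VC|·bis = (-7.7257,24.5785)
T_A = V + ((C−V)·d_A)·d_A = V + 23.9577·d_A = (6.1741,11.8459)
T_B = V + ((C−V)·d_B)·d_B = V + 23.9577·d_B = (-23.3712,14.0647)
sweep = 180° − θ = 103.6084°

center=(-7.7257,24.5785) T_A=(6.1741,11.8459) T_B=(-23.3712,14.0647) sweep=103.6084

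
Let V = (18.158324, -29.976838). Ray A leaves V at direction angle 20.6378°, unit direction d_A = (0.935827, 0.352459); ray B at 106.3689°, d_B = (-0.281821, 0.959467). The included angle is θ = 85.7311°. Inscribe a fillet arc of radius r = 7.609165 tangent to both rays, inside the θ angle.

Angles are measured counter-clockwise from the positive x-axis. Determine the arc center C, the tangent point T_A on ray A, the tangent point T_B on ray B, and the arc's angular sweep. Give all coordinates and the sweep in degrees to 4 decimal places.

bisector direction at 63.5033° = (0.446145,0.894960)
center distance |VC| = r/sin(θ/2) = 7.609165/sin(42.8655°) = 11.185338
C = V + |VC|·bis = (23.1486,-19.9664)
T_A = V + ((C−V)·d_A)·d_A = V + 8.1983·d_A = (25.8305,-27.0873)
T_B = V + ((C−V)·d_B)·d_B = V + 8.1983·d_B = (15.8479,-22.1108)
sweep = 180° − θ = 94.2689°

center=(23.1486,-19.9664) T_A=(25.8305,-27.0873) T_B=(15.8479,-22.1108) sweep=94.2689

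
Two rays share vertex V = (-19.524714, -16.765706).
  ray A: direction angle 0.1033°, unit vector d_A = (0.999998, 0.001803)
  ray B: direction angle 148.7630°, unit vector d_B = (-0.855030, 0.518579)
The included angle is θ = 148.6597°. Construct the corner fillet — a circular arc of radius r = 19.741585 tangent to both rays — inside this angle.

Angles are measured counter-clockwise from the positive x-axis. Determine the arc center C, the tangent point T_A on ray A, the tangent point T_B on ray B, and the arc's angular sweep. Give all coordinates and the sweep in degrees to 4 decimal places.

center=(-14.0223,2.9858) T_A=(-13.9867,-16.7557) T_B=(-24.2599,-13.8938) sweep=31.3403

bisector direction at 74.4331° = (0.268363,0.963318)
center distance |VC| = r/sin(θ/2) = 19.741585/sin(74.3298°) = 20.503653
C = V + |VC|·bis = (-14.0223,2.9858)
T_A = V + ((C−V)·d_A)·d_A = V + 5.5380·d_A = (-13.9867,-16.7557)
T_B = V + ((C−V)·d_B)·d_B = V + 5.5380·d_B = (-24.2599,-13.8938)
sweep = 180° − θ = 31.3403°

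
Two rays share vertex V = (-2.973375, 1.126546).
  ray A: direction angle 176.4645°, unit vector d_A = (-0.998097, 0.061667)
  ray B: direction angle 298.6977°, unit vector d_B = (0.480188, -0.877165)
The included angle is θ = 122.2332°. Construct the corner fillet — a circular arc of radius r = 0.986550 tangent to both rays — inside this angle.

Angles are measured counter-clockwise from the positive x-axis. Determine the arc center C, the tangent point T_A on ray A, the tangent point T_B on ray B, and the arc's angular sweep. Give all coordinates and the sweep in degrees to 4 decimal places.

bisector direction at 237.5811° = (-0.536105,-0.844151)
center distance |VC| = r/sin(θ/2) = 0.986550/sin(61.1166°) = 1.126707
C = V + |VC|·bis = (-3.5774,0.1754)
T_A = V + ((C−V)·d_A)·d_A = V + 0.5442·d_A = (-3.5166,1.1601)
T_B = V + ((C−V)·d_B)·d_B = V + 0.5442·d_B = (-2.7120,0.6492)
sweep = 180° − θ = 57.7668°

center=(-3.5774,0.1754) T_A=(-3.5166,1.1601) T_B=(-2.7120,0.6492) sweep=57.7668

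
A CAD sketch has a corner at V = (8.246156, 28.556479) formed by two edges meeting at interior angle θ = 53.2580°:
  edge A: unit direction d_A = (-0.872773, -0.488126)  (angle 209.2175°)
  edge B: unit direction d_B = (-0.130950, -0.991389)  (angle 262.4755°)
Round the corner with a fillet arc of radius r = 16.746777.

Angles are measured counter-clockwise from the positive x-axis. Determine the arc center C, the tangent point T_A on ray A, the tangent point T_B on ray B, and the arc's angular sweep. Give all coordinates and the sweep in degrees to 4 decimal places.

center=(-12.7302,-2.3632) T_A=(-20.9047,12.2529) T_B=(3.8724,-4.5562) sweep=126.7420

bisector direction at 235.8465° = (-0.561412,-0.827536)
center distance |VC| = r/sin(θ/2) = 16.746777/sin(26.6290°) = 37.363551
C = V + |VC|·bis = (-12.7302,-2.3632)
T_A = V + ((C−V)·d_A)·d_A = V + 33.4003·d_A = (-20.9047,12.2529)
T_B = V + ((C−V)·d_B)·d_B = V + 33.4003·d_B = (3.8724,-4.5562)
sweep = 180° − θ = 126.7420°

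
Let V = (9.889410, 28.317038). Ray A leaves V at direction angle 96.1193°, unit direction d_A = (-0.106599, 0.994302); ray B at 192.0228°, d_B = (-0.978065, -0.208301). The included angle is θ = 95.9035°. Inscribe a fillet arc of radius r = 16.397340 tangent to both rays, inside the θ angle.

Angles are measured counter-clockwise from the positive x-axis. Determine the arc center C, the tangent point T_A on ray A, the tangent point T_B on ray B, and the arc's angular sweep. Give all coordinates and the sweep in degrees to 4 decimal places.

center=(-7.9910,41.2741) T_A=(8.3129,43.0220) T_B=(-4.5754,25.2364) sweep=84.0965

bisector direction at 144.0710° = (-0.809745,0.586782)
center distance |VC| = r/sin(θ/2) = 16.397340/sin(47.9517°) = 22.081549
C = V + |VC|·bis = (-7.9910,41.2741)
T_A = V + ((C−V)·d_A)·d_A = V + 14.7893·d_A = (8.3129,43.0220)
T_B = V + ((C−V)·d_B)·d_B = V + 14.7893·d_B = (-4.5754,25.2364)
sweep = 180° − θ = 84.0965°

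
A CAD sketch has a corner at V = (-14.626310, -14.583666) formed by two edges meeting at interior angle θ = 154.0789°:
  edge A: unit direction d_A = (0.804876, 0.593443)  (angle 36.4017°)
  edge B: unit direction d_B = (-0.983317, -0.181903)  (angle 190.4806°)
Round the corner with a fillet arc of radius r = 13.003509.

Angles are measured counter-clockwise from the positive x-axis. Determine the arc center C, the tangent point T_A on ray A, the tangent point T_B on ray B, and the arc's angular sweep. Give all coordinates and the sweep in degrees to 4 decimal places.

bisector direction at 113.4412° = (-0.397807,0.917469)
center distance |VC| = r/sin(θ/2) = 13.003509/sin(77.0395°) = 13.343437
C = V + |VC|·bis = (-19.9344,-2.3415)
T_A = V + ((C−V)·d_A)·d_A = V + 2.9927·d_A = (-12.2176,-12.8077)
T_B = V + ((C−V)·d_B)·d_B = V + 2.9927·d_B = (-17.5690,-15.1280)
sweep = 180° − θ = 25.9211°

center=(-19.9344,-2.3415) T_A=(-12.2176,-12.8077) T_B=(-17.5690,-15.1280) sweep=25.9211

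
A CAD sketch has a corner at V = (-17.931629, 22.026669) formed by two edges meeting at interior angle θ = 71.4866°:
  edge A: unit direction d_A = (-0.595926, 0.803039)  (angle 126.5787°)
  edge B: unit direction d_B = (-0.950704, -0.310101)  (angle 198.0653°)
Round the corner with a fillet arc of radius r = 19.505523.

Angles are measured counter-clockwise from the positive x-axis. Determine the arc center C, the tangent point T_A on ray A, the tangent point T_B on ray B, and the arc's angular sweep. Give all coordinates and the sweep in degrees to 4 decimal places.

center=(-49.7459,32.1664) T_A=(-34.0822,43.7903) T_B=(-43.6972,13.6225) sweep=108.5134

bisector direction at 162.3220° = (-0.952778,0.303667)
center distance |VC| = r/sin(θ/2) = 19.505523/sin(35.7433°) = 33.391020
C = V + |VC|·bis = (-49.7459,32.1664)
T_A = V + ((C−V)·d_A)·d_A = V + 27.1016·d_A = (-34.0822,43.7903)
T_B = V + ((C−V)·d_B)·d_B = V + 27.1016·d_B = (-43.6972,13.6225)
sweep = 180° − θ = 108.5134°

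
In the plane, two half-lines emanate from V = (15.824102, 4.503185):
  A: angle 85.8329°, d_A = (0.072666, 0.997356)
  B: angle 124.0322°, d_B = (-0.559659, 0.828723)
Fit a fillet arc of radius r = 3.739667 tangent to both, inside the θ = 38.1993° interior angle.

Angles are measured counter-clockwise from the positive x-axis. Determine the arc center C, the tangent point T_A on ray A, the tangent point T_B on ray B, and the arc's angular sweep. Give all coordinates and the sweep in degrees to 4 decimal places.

bisector direction at 104.9325° = (-0.257682,0.966230)
center distance |VC| = r/sin(θ/2) = 3.739667/sin(19.0997°) = 11.428877
C = V + |VC|·bis = (12.8791,15.5461)
T_A = V + ((C−V)·d_A)·d_A = V + 10.7997·d_A = (16.6089,15.2744)
T_B = V + ((C−V)·d_B)·d_B = V + 10.7997·d_B = (9.7799,13.4532)
sweep = 180° − θ = 141.8007°

center=(12.8791,15.5461) T_A=(16.6089,15.2744) T_B=(9.7799,13.4532) sweep=141.8007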